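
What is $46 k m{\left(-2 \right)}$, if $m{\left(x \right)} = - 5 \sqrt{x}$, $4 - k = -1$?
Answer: $- 1150 i \sqrt{2} \approx - 1626.3 i$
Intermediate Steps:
$k = 5$ ($k = 4 - -1 = 4 + 1 = 5$)
$46 k m{\left(-2 \right)} = 46 \cdot 5 \left(- 5 \sqrt{-2}\right) = 230 \left(- 5 i \sqrt{2}\right) = - 1150 i \sqrt{2}$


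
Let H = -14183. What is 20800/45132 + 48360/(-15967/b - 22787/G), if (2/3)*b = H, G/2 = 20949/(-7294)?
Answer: 2077189489451960/164214970025687 ≈ 12.649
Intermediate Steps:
G = -20949/3647 (G = 2*(20949/(-7294)) = 2*(20949*(-1/7294)) = 2*(-20949/7294) = -20949/3647 ≈ -5.7442)
b = -42549/2 (b = (3/2)*(-14183) = -42549/2 ≈ -21275.)
20800/45132 + 48360/(-15967/b - 22787/G) = 20800/45132 + 48360/(-15967/(-42549/2) - 22787/(-20949/3647)) = 20800*(1/45132) + 48360/(-15967*(-2/42549) - 22787*(-3647/20949)) = 5200/11283 + 48360/(31934/42549 + 83104189/20949) = 5200/11283 + 48360/(392963235903/99039889) = 5200/11283 + 48360*(99039889/392963235903) = 5200/11283 + 1596523010680/130987745301 = 2077189489451960/164214970025687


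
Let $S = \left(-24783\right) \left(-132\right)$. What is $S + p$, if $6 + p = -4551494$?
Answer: $-1280144$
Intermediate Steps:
$p = -4551500$ ($p = -6 - 4551494 = -4551500$)
$S = 3271356$
$S + p = 3271356 - 4551500 = -1280144$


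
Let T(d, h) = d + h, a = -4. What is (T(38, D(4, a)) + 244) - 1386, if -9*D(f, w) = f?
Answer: -9940/9 ≈ -1104.4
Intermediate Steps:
D(f, w) = -f/9
(T(38, D(4, a)) + 244) - 1386 = ((38 - ⅑*4) + 244) - 1386 = ((38 - 4/9) + 244) - 1386 = (338/9 + 244) - 1386 = 2534/9 - 1386 = -9940/9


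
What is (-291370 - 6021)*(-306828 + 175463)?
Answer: 39066768715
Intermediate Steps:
(-291370 - 6021)*(-306828 + 175463) = -297391*(-131365) = 39066768715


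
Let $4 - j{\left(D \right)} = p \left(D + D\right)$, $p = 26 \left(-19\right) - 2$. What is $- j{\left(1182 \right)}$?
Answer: $-1172548$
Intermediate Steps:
$p = -496$ ($p = -494 - 2 = -496$)
$j{\left(D \right)} = 4 + 992 D$ ($j{\left(D \right)} = 4 - - 496 \left(D + D\right) = 4 - - 496 \cdot 2 D = 4 - - 992 D = 4 + 992 D$)
$- j{\left(1182 \right)} = - (4 + 992 \cdot 1182) = - (4 + 1172544) = \left(-1\right) 1172548 = -1172548$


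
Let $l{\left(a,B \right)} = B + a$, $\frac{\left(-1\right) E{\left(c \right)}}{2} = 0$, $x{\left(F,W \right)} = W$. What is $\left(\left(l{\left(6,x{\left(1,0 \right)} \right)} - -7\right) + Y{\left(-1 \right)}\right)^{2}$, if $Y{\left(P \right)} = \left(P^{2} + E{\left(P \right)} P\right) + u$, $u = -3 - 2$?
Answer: $81$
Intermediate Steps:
$E{\left(c \right)} = 0$ ($E{\left(c \right)} = \left(-2\right) 0 = 0$)
$u = -5$ ($u = -3 - 2 = -5$)
$Y{\left(P \right)} = -5 + P^{2}$ ($Y{\left(P \right)} = \left(P^{2} + 0 P\right) - 5 = \left(P^{2} + 0\right) - 5 = P^{2} - 5 = -5 + P^{2}$)
$\left(\left(l{\left(6,x{\left(1,0 \right)} \right)} - -7\right) + Y{\left(-1 \right)}\right)^{2} = \left(\left(\left(0 + 6\right) - -7\right) - \left(5 - \left(-1\right)^{2}\right)\right)^{2} = \left(\left(6 + 7\right) + \left(-5 + 1\right)\right)^{2} = \left(13 - 4\right)^{2} = 9^{2} = 81$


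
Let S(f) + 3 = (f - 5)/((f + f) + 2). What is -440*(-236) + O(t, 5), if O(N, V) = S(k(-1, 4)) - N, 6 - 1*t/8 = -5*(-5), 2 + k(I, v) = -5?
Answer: 103990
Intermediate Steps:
k(I, v) = -7 (k(I, v) = -2 - 5 = -7)
S(f) = -3 + (-5 + f)/(2 + 2*f) (S(f) = -3 + (f - 5)/((f + f) + 2) = -3 + (-5 + f)/(2*f + 2) = -3 + (-5 + f)/(2 + 2*f))
t = -152 (t = 48 - (-40)*(-5) = 48 - 8*25 = 48 - 200 = -152)
O(N, V) = -2 - N (O(N, V) = (-11 - 5*(-7))/(2*(1 - 7)) - N = (1/2)*(-11 + 35)/(-6) - N = (1/2)*(-1/6)*24 - N = -2 - N)
-440*(-236) + O(t, 5) = -440*(-236) + (-2 - 1*(-152)) = 103840 + (-2 + 152) = 103840 + 150 = 103990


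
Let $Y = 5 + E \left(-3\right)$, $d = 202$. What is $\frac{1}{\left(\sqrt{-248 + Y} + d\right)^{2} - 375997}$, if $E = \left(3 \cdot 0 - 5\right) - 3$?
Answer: $- \frac{i}{404 \sqrt{219} + 335412 i} \approx -2.9805 \cdot 10^{-6} - 5.3126 \cdot 10^{-8} i$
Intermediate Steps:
$E = -8$ ($E = \left(0 - 5\right) - 3 = -5 - 3 = -8$)
$Y = 29$ ($Y = 5 - -24 = 5 + 24 = 29$)
$\frac{1}{\left(\sqrt{-248 + Y} + d\right)^{2} - 375997} = \frac{1}{\left(\sqrt{-248 + 29} + 202\right)^{2} - 375997} = \frac{1}{\left(\sqrt{-219} + 202\right)^{2} - 375997} = \frac{1}{\left(i \sqrt{219} + 202\right)^{2} - 375997} = \frac{1}{\left(202 + i \sqrt{219}\right)^{2} - 375997} = \frac{1}{-375997 + \left(202 + i \sqrt{219}\right)^{2}}$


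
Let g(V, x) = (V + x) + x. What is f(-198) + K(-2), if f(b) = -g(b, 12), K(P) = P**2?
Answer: 178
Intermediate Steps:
g(V, x) = V + 2*x
f(b) = -24 - b (f(b) = -(b + 2*12) = -(b + 24) = -(24 + b) = -24 - b)
f(-198) + K(-2) = (-24 - 1*(-198)) + (-2)**2 = (-24 + 198) + 4 = 174 + 4 = 178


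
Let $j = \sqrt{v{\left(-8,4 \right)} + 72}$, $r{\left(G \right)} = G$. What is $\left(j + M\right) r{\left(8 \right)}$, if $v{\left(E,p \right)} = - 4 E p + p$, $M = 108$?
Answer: $864 + 16 \sqrt{51} \approx 978.26$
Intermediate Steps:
$v{\left(E,p \right)} = p - 4 E p$ ($v{\left(E,p \right)} = - 4 E p + p = p - 4 E p$)
$j = 2 \sqrt{51}$ ($j = \sqrt{4 \left(1 - -32\right) + 72} = \sqrt{4 \left(1 + 32\right) + 72} = \sqrt{4 \cdot 33 + 72} = \sqrt{132 + 72} = \sqrt{204} = 2 \sqrt{51} \approx 14.283$)
$\left(j + M\right) r{\left(8 \right)} = \left(2 \sqrt{51} + 108\right) 8 = \left(108 + 2 \sqrt{51}\right) 8 = 864 + 16 \sqrt{51}$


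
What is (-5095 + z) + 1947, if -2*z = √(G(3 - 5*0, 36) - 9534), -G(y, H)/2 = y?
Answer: -3148 - 3*I*√265 ≈ -3148.0 - 48.836*I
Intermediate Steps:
G(y, H) = -2*y
z = -3*I*√265 (z = -√(-2*(3 - 5*0) - 9534)/2 = -√(-2*(3 + 0) - 9534)/2 = -√(-2*3 - 9534)/2 = -√(-6 - 9534)/2 = -3*I*√265 ≈ -48.836*I)
(-5095 + z) + 1947 = (-5095 - 3*I*√265) + 1947 = -3148 - 3*I*√265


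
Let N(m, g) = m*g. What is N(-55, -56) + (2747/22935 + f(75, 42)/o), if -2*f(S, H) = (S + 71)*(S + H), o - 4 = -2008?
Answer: 47254517341/15320580 ≈ 3084.4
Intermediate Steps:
o = -2004 (o = 4 - 2008 = -2004)
f(S, H) = -(71 + S)*(H + S)/2 (f(S, H) = -(S + 71)*(S + H)/2 = -(71 + S)*(H + S)/2)
N(m, g) = g*m
N(-55, -56) + (2747/22935 + f(75, 42)/o) = -56*(-55) + (2747/22935 + (-71/2*42 - 71/2*75 - 1/2*75**2 - 1/2*42*75)/(-2004)) = 3080 + (2747*(1/22935) + (-1491 - 5325/2 - 1/2*5625 - 1575)*(-1/2004)) = 3080 + (2747/22935 + (-1491 - 5325/2 - 5625/2 - 1575)*(-1/2004)) = 3080 + (2747/22935 - 8541*(-1/2004)) = 3080 + (2747/22935 + 2847/668) = 3080 + 67130941/15320580 = 47254517341/15320580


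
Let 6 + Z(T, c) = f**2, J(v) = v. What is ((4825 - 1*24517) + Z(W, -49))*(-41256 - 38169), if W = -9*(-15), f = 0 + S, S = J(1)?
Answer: 1564434225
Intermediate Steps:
S = 1
f = 1 (f = 0 + 1 = 1)
W = 135
Z(T, c) = -5 (Z(T, c) = -6 + 1**2 = -6 + 1 = -5)
((4825 - 1*24517) + Z(W, -49))*(-41256 - 38169) = ((4825 - 1*24517) - 5)*(-41256 - 38169) = ((4825 - 24517) - 5)*(-79425) = (-19692 - 5)*(-79425) = -19697*(-79425) = 1564434225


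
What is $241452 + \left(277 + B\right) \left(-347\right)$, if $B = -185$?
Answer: $209528$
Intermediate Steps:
$241452 + \left(277 + B\right) \left(-347\right) = 241452 + \left(277 - 185\right) \left(-347\right) = 241452 + 92 \left(-347\right) = 241452 - 31924 = 209528$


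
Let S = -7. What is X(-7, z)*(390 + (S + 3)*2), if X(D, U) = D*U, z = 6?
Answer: -16044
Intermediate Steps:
X(-7, z)*(390 + (S + 3)*2) = (-7*6)*(390 + (-7 + 3)*2) = -42*(390 - 4*2) = -42*(390 - 8) = -42*382 = -16044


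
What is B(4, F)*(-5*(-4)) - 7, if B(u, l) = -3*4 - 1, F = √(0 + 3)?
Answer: -267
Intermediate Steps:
F = √3 ≈ 1.7320
B(u, l) = -13 (B(u, l) = -12 - 1 = -13)
B(4, F)*(-5*(-4)) - 7 = -(-65)*(-4) - 7 = -13*20 - 7 = -260 - 7 = -267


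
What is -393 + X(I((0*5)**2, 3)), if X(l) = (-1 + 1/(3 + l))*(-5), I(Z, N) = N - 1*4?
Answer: -781/2 ≈ -390.50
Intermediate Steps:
I(Z, N) = -4 + N (I(Z, N) = N - 4 = -4 + N)
X(l) = 5 - 5/(3 + l)
-393 + X(I((0*5)**2, 3)) = -393 + 5*(2 + (-4 + 3))/(3 + (-4 + 3)) = -393 + 5*(2 - 1)/(3 - 1) = -393 + 5*1/2 = -393 + 5*(1/2)*1 = -393 + 5/2 = -781/2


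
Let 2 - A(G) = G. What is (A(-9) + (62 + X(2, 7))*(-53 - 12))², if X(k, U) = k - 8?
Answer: 13169641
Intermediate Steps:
X(k, U) = -8 + k
A(G) = 2 - G
(A(-9) + (62 + X(2, 7))*(-53 - 12))² = ((2 - 1*(-9)) + (62 + (-8 + 2))*(-53 - 12))² = ((2 + 9) + (62 - 6)*(-65))² = (11 + 56*(-65))² = (11 - 3640)² = (-3629)² = 13169641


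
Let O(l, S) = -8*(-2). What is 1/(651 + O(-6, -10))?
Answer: 1/667 ≈ 0.0014993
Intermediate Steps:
O(l, S) = 16
1/(651 + O(-6, -10)) = 1/(651 + 16) = 1/667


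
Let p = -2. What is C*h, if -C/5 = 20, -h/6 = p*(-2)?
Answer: 2400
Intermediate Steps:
h = -24 (h = -(-12)*(-2) = -6*4 = -24)
C = -100 (C = -5*20 = -100)
C*h = -100*(-24) = 2400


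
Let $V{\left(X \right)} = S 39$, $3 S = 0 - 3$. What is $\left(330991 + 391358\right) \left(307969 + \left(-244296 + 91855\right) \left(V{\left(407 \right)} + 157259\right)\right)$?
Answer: $-17312152785473799$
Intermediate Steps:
$S = -1$ ($S = \frac{0 - 3}{3} = \frac{1}{3} \left(-3\right) = -1$)
$V{\left(X \right)} = -39$ ($V{\left(X \right)} = \left(-1\right) 39 = -39$)
$\left(330991 + 391358\right) \left(307969 + \left(-244296 + 91855\right) \left(V{\left(407 \right)} + 157259\right)\right) = \left(330991 + 391358\right) \left(307969 + \left(-244296 + 91855\right) \left(-39 + 157259\right)\right) = 722349 \left(307969 - 23966774020\right) = 722349 \left(-23966466051\right) = -17312152785473799$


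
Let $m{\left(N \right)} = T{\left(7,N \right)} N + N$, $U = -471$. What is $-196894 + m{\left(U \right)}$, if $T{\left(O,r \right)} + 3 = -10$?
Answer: $-191242$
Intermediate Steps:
$T{\left(O,r \right)} = -13$ ($T{\left(O,r \right)} = -3 - 10 = -13$)
$m{\left(N \right)} = - 12 N$ ($m{\left(N \right)} = - 13 N + N = - 12 N$)
$-196894 + m{\left(U \right)} = -196894 - -5652 = -196894 + 5652 = -191242$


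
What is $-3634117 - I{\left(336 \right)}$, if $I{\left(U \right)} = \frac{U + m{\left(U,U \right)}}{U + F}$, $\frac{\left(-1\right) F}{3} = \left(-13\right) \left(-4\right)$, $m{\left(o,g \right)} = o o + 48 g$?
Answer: $- \frac{10904507}{3} \approx -3.6348 \cdot 10^{6}$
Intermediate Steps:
$m{\left(o,g \right)} = o^{2} + 48 g$
$F = -156$ ($F = - 3 \left(\left(-13\right) \left(-4\right)\right) = \left(-3\right) 52 = -156$)
$I{\left(U \right)} = \frac{U^{2} + 49 U}{-156 + U}$ ($I{\left(U \right)} = \frac{U + \left(U^{2} + 48 U\right)}{U - 156} = \frac{U^{2} + 49 U}{-156 + U}$)
$-3634117 - I{\left(336 \right)} = -3634117 - \frac{336 \left(49 + 336\right)}{-156 + 336} = -3634117 - 336 \cdot \frac{1}{180} \cdot 385 = -3634117 - \frac{2156}{3} = - \frac{10904507}{3}$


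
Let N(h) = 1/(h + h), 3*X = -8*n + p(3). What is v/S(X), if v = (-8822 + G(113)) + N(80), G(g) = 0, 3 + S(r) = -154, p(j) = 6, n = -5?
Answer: 1411519/25120 ≈ 56.191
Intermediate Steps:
X = 46/3 (X = (-8*(-5) + 6)/3 = (40 + 6)/3 = (⅓)*46 = 46/3 ≈ 15.333)
S(r) = -157 (S(r) = -3 - 154 = -157)
N(h) = 1/(2*h)
v = -1411519/160 (v = (-8822 + 0) + (½)/80 = -8822 + (½)*(1/80) = -8822 + 1/160 = -1411519/160 ≈ -8822.0)
v/S(X) = -1411519/160/(-157) = -1411519/160*(-1/157) = 1411519/25120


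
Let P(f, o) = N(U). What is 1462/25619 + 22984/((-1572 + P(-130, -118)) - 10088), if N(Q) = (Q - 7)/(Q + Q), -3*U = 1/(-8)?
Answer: -67253894/35394909 ≈ -1.9001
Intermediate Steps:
U = 1/24 (U = -1/(3*(-8)) = -(-1)/(3*8) = -1/3*(-1/8) = 1/24 ≈ 0.041667)
N(Q) = (-7 + Q)/(2*Q) (N(Q) = (-7 + Q)/((2*Q)) = (-7 + Q)*(1/(2*Q)) = (-7 + Q)/(2*Q))
P(f, o) = -167/2 (P(f, o) = (-7 + 1/24)/(2*(1/24)) = (1/2)*24*(-167/24) = -167/2)
1462/25619 + 22984/((-1572 + P(-130, -118)) - 10088) = 1462/25619 + 22984/((-1572 - 167/2) - 10088) = 1462*(1/25619) + 22984/(-3311/2 - 10088) = 86/1507 + 22984/(-23487/2) = 86/1507 + 22984*(-2/23487) = 86/1507 - 45968/23487 = -67253894/35394909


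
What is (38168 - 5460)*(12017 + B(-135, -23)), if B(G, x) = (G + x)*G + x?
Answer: 1089961392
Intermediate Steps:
B(G, x) = x + G*(G + x) (B(G, x) = G*(G + x) + x = x + G*(G + x))
(38168 - 5460)*(12017 + B(-135, -23)) = (38168 - 5460)*(12017 + (-23 + (-135)**2 - 135*(-23))) = 32708*(12017 + (-23 + 18225 + 3105)) = 32708*(12017 + 21307) = 32708*33324 = 1089961392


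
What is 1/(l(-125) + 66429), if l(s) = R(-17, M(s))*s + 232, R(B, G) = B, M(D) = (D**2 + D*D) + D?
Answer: 1/68786 ≈ 1.4538e-5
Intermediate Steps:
M(D) = D + 2*D**2 (M(D) = (D**2 + D**2) + D = 2*D**2 + D = D + 2*D**2)
l(s) = 232 - 17*s (l(s) = -17*s + 232 = 232 - 17*s)
1/(l(-125) + 66429) = 1/((232 - 17*(-125)) + 66429) = 1/((232 + 2125) + 66429) = 1/(2357 + 66429) = 1/68786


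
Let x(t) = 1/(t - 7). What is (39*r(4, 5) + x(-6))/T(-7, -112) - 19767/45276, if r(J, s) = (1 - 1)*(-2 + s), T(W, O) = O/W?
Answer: -31491/71344 ≈ -0.44140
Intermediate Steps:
x(t) = 1/(-7 + t)
r(J, s) = 0 (r(J, s) = 0*(-2 + s) = 0)
(39*r(4, 5) + x(-6))/T(-7, -112) - 19767/45276 = (39*0 + 1/(-7 - 6))/((-112/(-7))) - 19767/45276 = (0 + 1/(-13))/((-112*(-⅐))) - 19767*1/45276 = (0 - 1/13)/16 - 599/1372 = -1/13*1/16 - 599/1372 = -1/208 - 599/1372 = -31491/71344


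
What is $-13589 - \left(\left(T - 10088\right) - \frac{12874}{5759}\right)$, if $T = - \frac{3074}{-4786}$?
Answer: $- \frac{48226329888}{13781287} \approx -3499.4$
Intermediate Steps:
$T = \frac{1537}{2393}$ ($T = \left(-3074\right) \left(- \frac{1}{4786}\right) = \frac{1537}{2393} \approx 0.64229$)
$-13589 - \left(\left(T - 10088\right) - \frac{12874}{5759}\right) = -13589 - \left(\left(\frac{1537}{2393} - 10088\right) - \frac{12874}{5759}\right) = -13589 - \left(- \frac{24139047}{2393} - \frac{12874}{5759}\right) = -13589 - - \frac{139047579155}{13781287} = -13589 + \frac{139047579155}{13781287} = - \frac{48226329888}{13781287}$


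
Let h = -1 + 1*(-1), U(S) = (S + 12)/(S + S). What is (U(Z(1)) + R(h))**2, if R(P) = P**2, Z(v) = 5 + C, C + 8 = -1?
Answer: 9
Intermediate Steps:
C = -9 (C = -8 - 1 = -9)
Z(v) = -4 (Z(v) = 5 - 9 = -4)
U(S) = (12 + S)/(2*S) (U(S) = (12 + S)/((2*S)) = (12 + S)*(1/(2*S)) = (12 + S)/(2*S))
h = -2 (h = -1 - 1 = -2)
(U(Z(1)) + R(h))**2 = ((1/2)*(12 - 4)/(-4) + (-2)**2)**2 = ((1/2)*(-1/4)*8 + 4)**2 = (-1 + 4)**2 = 3**2 = 9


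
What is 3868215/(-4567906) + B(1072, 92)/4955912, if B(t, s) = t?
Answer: -2395704542731/2829767520034 ≈ -0.84661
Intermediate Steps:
3868215/(-4567906) + B(1072, 92)/4955912 = 3868215/(-4567906) + 1072/4955912 = 3868215*(-1/4567906) + 1072*(1/4955912) = -3868215/4567906 + 134/619489 = -2395704542731/2829767520034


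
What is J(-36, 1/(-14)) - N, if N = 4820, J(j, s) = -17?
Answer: -4837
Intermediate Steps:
J(-36, 1/(-14)) - N = -17 - 1*4820 = -17 - 4820 = -4837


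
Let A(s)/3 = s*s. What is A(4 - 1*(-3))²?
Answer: 21609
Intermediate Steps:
A(s) = 3*s² (A(s) = 3*(s*s) = 3*s²)
A(4 - 1*(-3))² = (3*(4 - 1*(-3))²)² = (3*(4 + 3)²)² = (3*7²)² = (3*49)² = 147² = 21609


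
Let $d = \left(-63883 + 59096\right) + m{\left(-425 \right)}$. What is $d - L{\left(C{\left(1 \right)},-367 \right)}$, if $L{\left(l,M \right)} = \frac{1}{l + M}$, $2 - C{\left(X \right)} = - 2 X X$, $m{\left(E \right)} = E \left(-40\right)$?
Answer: $\frac{4433320}{363} \approx 12213.0$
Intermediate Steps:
$m{\left(E \right)} = - 40 E$
$d = 12213$ ($d = \left(-63883 + 59096\right) - -17000 = -4787 + 17000 = 12213$)
$C{\left(X \right)} = 2 + 2 X^{2}$ ($C{\left(X \right)} = 2 - - 2 X X = 2 - - 2 X^{2} = 2 + 2 X^{2}$)
$L{\left(l,M \right)} = \frac{1}{M + l}$
$d - L{\left(C{\left(1 \right)},-367 \right)} = 12213 - \frac{1}{-367 + \left(2 + 2 \cdot 1^{2}\right)} = 12213 - \frac{1}{-367 + \left(2 + 2 \cdot 1\right)} = 12213 - \frac{1}{-367 + \left(2 + 2\right)} = 12213 - \frac{1}{-367 + 4} = 12213 - \frac{1}{-363} = 12213 - - \frac{1}{363} = 12213 + \frac{1}{363} = \frac{4433320}{363}$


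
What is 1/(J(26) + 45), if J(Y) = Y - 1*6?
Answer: 1/65 ≈ 0.015385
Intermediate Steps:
J(Y) = -6 + Y (J(Y) = Y - 6 = -6 + Y)
1/(J(26) + 45) = 1/((-6 + 26) + 45) = 1/(20 + 45) = 1/65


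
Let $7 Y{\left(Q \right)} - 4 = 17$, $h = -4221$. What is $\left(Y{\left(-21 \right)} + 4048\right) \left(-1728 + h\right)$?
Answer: $-24099399$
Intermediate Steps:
$Y{\left(Q \right)} = 3$ ($Y{\left(Q \right)} = \frac{4}{7} + \frac{1}{7} \cdot 17 = \frac{4}{7} + \frac{17}{7} = 3$)
$\left(Y{\left(-21 \right)} + 4048\right) \left(-1728 + h\right) = \left(3 + 4048\right) \left(-1728 - 4221\right) = 4051 \left(-5949\right) = -24099399$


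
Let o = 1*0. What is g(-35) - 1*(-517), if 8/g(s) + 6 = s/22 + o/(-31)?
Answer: 86163/167 ≈ 515.95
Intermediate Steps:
o = 0
g(s) = 8/(-6 + s/22) (g(s) = 8/(-6 + (s/22 + 0/(-31))) = 8/(-6 + (s*(1/22) + 0*(-1/31))) = 8/(-6 + (s/22 + 0)) = 8/(-6 + s/22))
g(-35) - 1*(-517) = 176/(-132 - 35) - 1*(-517) = 176/(-167) + 517 = 176*(-1/167) + 517 = -176/167 + 517 = 86163/167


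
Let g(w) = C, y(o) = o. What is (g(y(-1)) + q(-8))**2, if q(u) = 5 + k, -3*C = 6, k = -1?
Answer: 4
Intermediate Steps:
C = -2 (C = -1/3*6 = -2)
q(u) = 4 (q(u) = 5 - 1 = 4)
g(w) = -2
(g(y(-1)) + q(-8))**2 = (-2 + 4)**2 = 2**2 = 4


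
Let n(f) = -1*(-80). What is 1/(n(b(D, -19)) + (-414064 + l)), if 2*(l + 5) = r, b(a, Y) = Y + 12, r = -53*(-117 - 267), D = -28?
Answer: -1/403813 ≈ -2.4764e-6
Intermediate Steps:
r = 20352 (r = -53*(-384) = 20352)
b(a, Y) = 12 + Y
l = 10171 (l = -5 + (1/2)*20352 = -5 + 10176 = 10171)
n(f) = 80
1/(n(b(D, -19)) + (-414064 + l)) = 1/(80 + (-414064 + 10171)) = 1/(80 - 403893) = 1/(-403813) = -1/403813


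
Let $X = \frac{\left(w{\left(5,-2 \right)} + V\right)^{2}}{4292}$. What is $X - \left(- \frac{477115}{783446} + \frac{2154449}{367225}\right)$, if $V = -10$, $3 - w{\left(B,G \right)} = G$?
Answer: $- \frac{87638585662607}{16686655526300} \approx -5.252$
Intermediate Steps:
$w{\left(B,G \right)} = 3 - G$
$X = \frac{25}{4292}$ ($X = \frac{\left(\left(3 - -2\right) - 10\right)^{2}}{4292} = \left(\left(3 + 2\right) - 10\right)^{2} \cdot \frac{1}{4292} = \left(5 - 10\right)^{2} \cdot \frac{1}{4292} = \left(-5\right)^{2} \cdot \frac{1}{4292} = 25 \cdot \frac{1}{4292} = \frac{25}{4292} \approx 0.0058248$)
$X - \left(- \frac{477115}{783446} + \frac{2154449}{367225}\right) = \frac{25}{4292} - \left(- \frac{477115}{783446} + \frac{2154449}{367225}\right) = \frac{25}{4292} - \frac{1512685895379}{287700957350} = - \frac{87638585662607}{16686655526300}$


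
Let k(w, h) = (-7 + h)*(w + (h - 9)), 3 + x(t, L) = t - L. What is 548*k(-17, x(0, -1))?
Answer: 138096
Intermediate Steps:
x(t, L) = -3 + t - L (x(t, L) = -3 + (t - L) = -3 + t - L)
k(w, h) = (-7 + h)*(-9 + h + w) (k(w, h) = (-7 + h)*(w + (-9 + h)) = (-7 + h)*(-9 + h + w))
548*k(-17, x(0, -1)) = 548*(63 + (-3 + 0 - 1*(-1))² - 16*(-3 + 0 - 1*(-1)) - 7*(-17) + (-3 + 0 - 1*(-1))*(-17)) = 548*(63 + (-3 + 0 + 1)² - 16*(-3 + 0 + 1) + 119 + (-3 + 0 + 1)*(-17)) = 548*(63 + (-2)² - 16*(-2) + 119 - 2*(-17)) = 548*(63 + 4 + 32 + 119 + 34) = 548*252 = 138096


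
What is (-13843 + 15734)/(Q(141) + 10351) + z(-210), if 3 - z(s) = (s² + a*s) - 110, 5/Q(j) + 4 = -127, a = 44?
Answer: -47115850351/1355976 ≈ -34747.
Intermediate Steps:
Q(j) = -5/131 (Q(j) = 5/(-4 - 127) = 5/(-131) = 5*(-1/131) = -5/131)
z(s) = 113 - s² - 44*s (z(s) = 3 - ((s² + 44*s) - 110) = 3 - (-110 + s² + 44*s) = 3 + (110 - s² - 44*s) = 113 - s² - 44*s)
(-13843 + 15734)/(Q(141) + 10351) + z(-210) = (-13843 + 15734)/(-5/131 + 10351) + (113 - 1*(-210)² - 44*(-210)) = 1891/(1355976/131) + (113 - 1*44100 + 9240) = 1891*(131/1355976) + (113 - 44100 + 9240) = 247721/1355976 - 34747 = -47115850351/1355976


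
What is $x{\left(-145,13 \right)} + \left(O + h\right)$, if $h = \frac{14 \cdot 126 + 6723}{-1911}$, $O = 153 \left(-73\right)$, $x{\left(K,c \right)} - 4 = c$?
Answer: $- \frac{7106653}{637} \approx -11156.0$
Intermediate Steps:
$x{\left(K,c \right)} = 4 + c$
$O = -11169$
$h = - \frac{2829}{637}$ ($h = \left(1764 + 6723\right) \left(- \frac{1}{1911}\right) = 8487 \left(- \frac{1}{1911}\right) = - \frac{2829}{637} \approx -4.4411$)
$x{\left(-145,13 \right)} + \left(O + h\right) = \left(4 + 13\right) - \frac{7117482}{637} = 17 - \frac{7117482}{637} = - \frac{7106653}{637}$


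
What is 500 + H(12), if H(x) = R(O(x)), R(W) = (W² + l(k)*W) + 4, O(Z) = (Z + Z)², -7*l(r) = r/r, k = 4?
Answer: 2325384/7 ≈ 3.3220e+5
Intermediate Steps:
l(r) = -⅐ (l(r) = -r/(7*r) = -⅐*1 = -⅐)
O(Z) = 4*Z² (O(Z) = (2*Z)² = 4*Z²)
R(W) = 4 + W² - W/7 (R(W) = (W² - W/7) + 4 = 4 + W² - W/7)
H(x) = 4 + 16*x⁴ - 4*x²/7 (H(x) = 4 + (4*x²)² - 4*x²/7 = 4 + 16*x⁴ - 4*x²/7)
500 + H(12) = 500 + (4 + 16*12⁴ - 4/7*12²) = 500 + (4 + 16*20736 - 4/7*144) = 500 + (4 + 331776 - 576/7) = 500 + 2321884/7 = 2325384/7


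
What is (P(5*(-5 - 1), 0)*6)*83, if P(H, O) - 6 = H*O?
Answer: 2988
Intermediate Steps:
P(H, O) = 6 + H*O
(P(5*(-5 - 1), 0)*6)*83 = ((6 + (5*(-5 - 1))*0)*6)*83 = ((6 + (5*(-6))*0)*6)*83 = ((6 - 30*0)*6)*83 = ((6 + 0)*6)*83 = (6*6)*83 = 36*83 = 2988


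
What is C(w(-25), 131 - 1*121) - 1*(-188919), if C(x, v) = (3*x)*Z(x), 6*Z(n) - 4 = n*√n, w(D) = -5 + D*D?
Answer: 190159 + 384400*√155 ≈ 4.9759e+6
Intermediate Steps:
w(D) = -5 + D²
Z(n) = ⅔ + n^(3/2)/6 (Z(n) = ⅔ + (n*√n)/6 = ⅔ + n^(3/2)/6)
C(x, v) = 3*x*(⅔ + x^(3/2)/6) (C(x, v) = (3*x)*(⅔ + x^(3/2)/6) = 3*x*(⅔ + x^(3/2)/6))
C(w(-25), 131 - 1*121) - 1*(-188919) = (-5 + (-25)²)*(4 + (-5 + (-25)²)^(3/2))/2 - 1*(-188919) = (-5 + 625)*(4 + (-5 + 625)^(3/2))/2 + 188919 = (½)*620*(4 + 620^(3/2)) + 188919 = (½)*620*(4 + 1240*√155) + 188919 = (1240 + 384400*√155) + 188919 = 190159 + 384400*√155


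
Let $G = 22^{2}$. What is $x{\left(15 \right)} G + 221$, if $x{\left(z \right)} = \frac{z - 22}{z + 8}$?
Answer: $\frac{1695}{23} \approx 73.696$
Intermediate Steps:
$G = 484$
$x{\left(z \right)} = \frac{-22 + z}{8 + z}$
$x{\left(15 \right)} G + 221 = \frac{-22 + 15}{8 + 15} \cdot 484 + 221 = \frac{1}{23} \left(-7\right) 484 + 221 = \left(- \frac{7}{23}\right) 484 + 221 = - \frac{3388}{23} + 221 = \frac{1695}{23}$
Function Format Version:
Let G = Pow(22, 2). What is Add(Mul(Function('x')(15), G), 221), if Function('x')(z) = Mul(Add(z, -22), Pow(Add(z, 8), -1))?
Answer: Rational(1695, 23) ≈ 73.696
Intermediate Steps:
G = 484
Function('x')(z) = Mul(Pow(Add(8, z), -1), Add(-22, z)) (Function('x')(z) = Mul(Add(-22, z), Pow(Add(8, z), -1)) = Mul(Pow(Add(8, z), -1), Add(-22, z)))
Add(Mul(Function('x')(15), G), 221) = Add(Mul(Mul(Pow(Add(8, 15), -1), Add(-22, 15)), 484), 221) = Add(Mul(Mul(Pow(23, -1), -7), 484), 221) = Add(Mul(Mul(Rational(1, 23), -7), 484), 221) = Add(Mul(Rational(-7, 23), 484), 221) = Add(Rational(-3388, 23), 221) = Rational(1695, 23)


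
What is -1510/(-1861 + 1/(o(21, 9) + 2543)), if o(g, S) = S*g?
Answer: 4125320/5084251 ≈ 0.81139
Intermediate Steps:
-1510/(-1861 + 1/(o(21, 9) + 2543)) = -1510/(-1861 + 1/(9*21 + 2543)) = -1510/(-1861 + 1/(189 + 2543)) = -1510/(-1861 + 1/2732) = -1510/(-5084251/2732) = -1510*(-2732/5084251) = 4125320/5084251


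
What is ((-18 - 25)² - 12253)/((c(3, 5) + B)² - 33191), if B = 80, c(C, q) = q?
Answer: 5202/12983 ≈ 0.40068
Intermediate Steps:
((-18 - 25)² - 12253)/((c(3, 5) + B)² - 33191) = ((-18 - 25)² - 12253)/((5 + 80)² - 33191) = ((-43)² - 12253)/(85² - 33191) = (1849 - 12253)/(7225 - 33191) = -10404/(-25966) = -10404*(-1/25966) = 5202/12983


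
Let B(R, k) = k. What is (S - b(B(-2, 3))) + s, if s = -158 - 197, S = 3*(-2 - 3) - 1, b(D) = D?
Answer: -374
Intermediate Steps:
S = -16 (S = 3*(-5) - 1 = -15 - 1 = -16)
s = -355
(S - b(B(-2, 3))) + s = (-16 - 1*3) - 355 = (-16 - 3) - 355 = -19 - 355 = -374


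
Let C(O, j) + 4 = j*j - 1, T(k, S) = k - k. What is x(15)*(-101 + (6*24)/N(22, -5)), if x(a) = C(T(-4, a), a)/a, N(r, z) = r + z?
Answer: -69212/51 ≈ -1357.1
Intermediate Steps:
T(k, S) = 0
C(O, j) = -5 + j² (C(O, j) = -4 + (j*j - 1) = -4 + (j² - 1) = -4 + (-1 + j²) = -5 + j²)
x(a) = (-5 + a²)/a
x(15)*(-101 + (6*24)/N(22, -5)) = (15 - 5/15)*(-101 + (6*24)/(22 - 5)) = (15 - 5*1/15)*(-101 + 144/17) = (15 - ⅓)*(-101 + 144*(1/17)) = 44*(-101 + 144/17)/3 = (44/3)*(-1573/17) = -69212/51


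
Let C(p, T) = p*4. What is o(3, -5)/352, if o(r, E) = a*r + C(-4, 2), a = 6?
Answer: 1/176 ≈ 0.0056818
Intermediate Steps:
C(p, T) = 4*p
o(r, E) = -16 + 6*r (o(r, E) = 6*r + 4*(-4) = 6*r - 16 = -16 + 6*r)
o(3, -5)/352 = (-16 + 6*3)/352 = (-16 + 18)*(1/352) = 2*(1/352) = 1/176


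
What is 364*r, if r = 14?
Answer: 5096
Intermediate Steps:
364*r = 364*14 = 5096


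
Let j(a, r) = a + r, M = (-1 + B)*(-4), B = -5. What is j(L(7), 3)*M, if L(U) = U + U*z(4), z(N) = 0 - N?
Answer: -432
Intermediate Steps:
z(N) = -N
M = 24 (M = (-1 - 5)*(-4) = -6*(-4) = 24)
L(U) = -3*U (L(U) = U + U*(-1*4) = U + U*(-4) = U - 4*U = -3*U)
j(L(7), 3)*M = (-3*7 + 3)*24 = (-21 + 3)*24 = -18*24 = -432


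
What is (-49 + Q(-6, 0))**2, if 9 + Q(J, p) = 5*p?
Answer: 3364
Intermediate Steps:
Q(J, p) = -9 + 5*p
(-49 + Q(-6, 0))**2 = (-49 + (-9 + 5*0))**2 = (-49 + (-9 + 0))**2 = (-49 - 9)**2 = (-58)**2 = 3364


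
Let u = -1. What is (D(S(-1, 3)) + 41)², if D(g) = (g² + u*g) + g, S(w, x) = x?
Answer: 2500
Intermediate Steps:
D(g) = g² (D(g) = (g² - g) + g = g²)
(D(S(-1, 3)) + 41)² = (3² + 41)² = (9 + 41)² = 50² = 2500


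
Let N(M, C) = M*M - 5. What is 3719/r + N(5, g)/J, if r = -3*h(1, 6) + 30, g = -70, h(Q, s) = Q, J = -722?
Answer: 1342289/9747 ≈ 137.71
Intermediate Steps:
N(M, C) = -5 + M**2 (N(M, C) = M**2 - 5 = -5 + M**2)
r = 27 (r = -3*1 + 30 = -3 + 30 = 27)
3719/r + N(5, g)/J = 3719/27 + (-5 + 5**2)/(-722) = 3719*(1/27) + (-5 + 25)*(-1/722) = 3719/27 + 20*(-1/722) = 3719/27 - 10/361 = 1342289/9747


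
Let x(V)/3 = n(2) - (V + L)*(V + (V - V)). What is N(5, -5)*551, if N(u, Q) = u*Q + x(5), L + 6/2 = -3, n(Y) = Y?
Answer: -2204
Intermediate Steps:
L = -6 (L = -3 - 3 = -6)
x(V) = 6 - 3*V*(-6 + V) (x(V) = 3*(2 - (V - 6)*(V + (V - V))) = 3*(2 - (-6 + V)*(V + 0)) = 3*(2 - (-6 + V)*V) = 3*(2 - V*(-6 + V)) = 6 - 3*V*(-6 + V))
N(u, Q) = 21 + Q*u (N(u, Q) = u*Q + (6 - 3*5**2 + 18*5) = Q*u + (6 - 3*25 + 90) = Q*u + (6 - 75 + 90) = Q*u + 21 = 21 + Q*u)
N(5, -5)*551 = (21 - 5*5)*551 = (21 - 25)*551 = -4*551 = -2204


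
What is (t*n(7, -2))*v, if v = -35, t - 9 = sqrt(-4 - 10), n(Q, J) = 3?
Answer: -945 - 105*I*sqrt(14) ≈ -945.0 - 392.87*I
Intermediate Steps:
t = 9 + I*sqrt(14) (t = 9 + sqrt(-4 - 10) = 9 + sqrt(-14) = 9 + I*sqrt(14) ≈ 9.0 + 3.7417*I)
(t*n(7, -2))*v = ((9 + I*sqrt(14))*3)*(-35) = (27 + 3*I*sqrt(14))*(-35) = -945 - 105*I*sqrt(14)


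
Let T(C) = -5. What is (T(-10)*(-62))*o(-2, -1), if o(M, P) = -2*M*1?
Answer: 1240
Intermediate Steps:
o(M, P) = -2*M
(T(-10)*(-62))*o(-2, -1) = (-5*(-62))*(-2*(-2)) = 310*4 = 1240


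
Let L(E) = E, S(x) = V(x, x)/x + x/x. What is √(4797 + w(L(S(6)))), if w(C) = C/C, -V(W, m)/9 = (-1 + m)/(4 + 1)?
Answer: √4798 ≈ 69.268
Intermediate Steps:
V(W, m) = 9/5 - 9*m/5 (V(W, m) = -9*(-1 + m)/(4 + 1) = -9*(-1 + m)/5 = -9*(-⅕ + m/5) = 9/5 - 9*m/5)
S(x) = 1 + (9/5 - 9*x/5)/x (S(x) = (9/5 - 9*x/5)/x + x/x = (9/5 - 9*x/5)/x + 1 = 1 + (9/5 - 9*x/5)/x)
w(C) = 1
√(4797 + w(L(S(6)))) = √(4797 + 1) = √4798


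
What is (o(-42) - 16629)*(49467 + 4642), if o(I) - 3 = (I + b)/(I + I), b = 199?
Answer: -75576258769/84 ≈ -8.9972e+8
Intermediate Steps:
o(I) = 3 + (199 + I)/(2*I) (o(I) = 3 + (I + 199)/(I + I) = 3 + (199 + I)/((2*I)) = 3 + (199 + I)*(1/(2*I)) = 3 + (199 + I)/(2*I))
(o(-42) - 16629)*(49467 + 4642) = ((1/2)*(199 + 7*(-42))/(-42) - 16629)*(49467 + 4642) = ((1/2)*(-1/42)*(199 - 294) - 16629)*54109 = ((1/2)*(-1/42)*(-95) - 16629)*54109 = (95/84 - 16629)*54109 = -1396741/84*54109 = -75576258769/84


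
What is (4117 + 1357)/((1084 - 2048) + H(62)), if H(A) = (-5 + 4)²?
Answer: -5474/963 ≈ -5.6843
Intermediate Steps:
H(A) = 1 (H(A) = (-1)² = 1)
(4117 + 1357)/((1084 - 2048) + H(62)) = (4117 + 1357)/((1084 - 2048) + 1) = 5474/(-964 + 1) = 5474/(-963) = 5474*(-1/963) = -5474/963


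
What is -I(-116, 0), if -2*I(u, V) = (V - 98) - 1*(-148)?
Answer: 25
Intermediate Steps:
I(u, V) = -25 - V/2 (I(u, V) = -((V - 98) - 1*(-148))/2 = -((-98 + V) + 148)/2 = -(50 + V)/2 = -25 - V/2)
-I(-116, 0) = -(-25 - 1/2*0) = -(-25 + 0) = -1*(-25) = 25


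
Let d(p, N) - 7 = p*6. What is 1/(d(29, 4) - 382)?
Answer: -1/201 ≈ -0.0049751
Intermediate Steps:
d(p, N) = 7 + 6*p (d(p, N) = 7 + p*6 = 7 + 6*p)
1/(d(29, 4) - 382) = 1/((7 + 6*29) - 382) = 1/((7 + 174) - 382) = 1/(181 - 382) = 1/(-201) = -1/201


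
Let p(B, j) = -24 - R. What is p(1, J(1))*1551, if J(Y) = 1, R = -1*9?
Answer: -23265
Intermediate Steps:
R = -9
p(B, j) = -15 (p(B, j) = -24 - 1*(-9) = -24 + 9 = -15)
p(1, J(1))*1551 = -15*1551 = -23265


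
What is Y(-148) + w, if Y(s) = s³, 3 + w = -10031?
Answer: -3251826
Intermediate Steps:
w = -10034 (w = -3 - 10031 = -10034)
Y(-148) + w = (-148)³ - 10034 = -3241792 - 10034 = -3251826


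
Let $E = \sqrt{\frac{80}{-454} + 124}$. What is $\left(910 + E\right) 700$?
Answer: $637000 + \frac{1400 \sqrt{1595129}}{227} \approx 6.4479 \cdot 10^{5}$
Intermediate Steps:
$E = \frac{2 \sqrt{1595129}}{227}$ ($E = \sqrt{80 \left(- \frac{1}{454}\right) + 124} = \sqrt{- \frac{40}{227} + 124} = \sqrt{\frac{28108}{227}} = \frac{2 \sqrt{1595129}}{227} \approx 11.128$)
$\left(910 + E\right) 700 = \left(910 + \frac{2 \sqrt{1595129}}{227}\right) 700 = 637000 + \frac{1400 \sqrt{1595129}}{227}$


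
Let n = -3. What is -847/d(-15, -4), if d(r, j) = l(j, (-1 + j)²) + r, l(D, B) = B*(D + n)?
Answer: 847/190 ≈ 4.4579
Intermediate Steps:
l(D, B) = B*(-3 + D) (l(D, B) = B*(D - 3) = B*(-3 + D))
d(r, j) = r + (-1 + j)²*(-3 + j) (d(r, j) = (-1 + j)²*(-3 + j) + r = r + (-1 + j)²*(-3 + j))
-847/d(-15, -4) = -847/(-15 + (-1 - 4)²*(-3 - 4)) = -847/(-15 + (-5)²*(-7)) = -847/(-15 + 25*(-7)) = -847/(-15 - 175) = -847/(-190) = -847*(-1/190) = 847/190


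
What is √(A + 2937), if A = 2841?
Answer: 3*√642 ≈ 76.013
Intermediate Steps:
√(A + 2937) = √(2841 + 2937) = √5778 = 3*√642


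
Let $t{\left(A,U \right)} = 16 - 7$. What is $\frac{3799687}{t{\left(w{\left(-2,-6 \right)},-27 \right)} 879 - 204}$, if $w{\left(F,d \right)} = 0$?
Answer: $\frac{3799687}{7707} \approx 493.02$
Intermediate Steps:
$t{\left(A,U \right)} = 9$
$\frac{3799687}{t{\left(w{\left(-2,-6 \right)},-27 \right)} 879 - 204} = \frac{3799687}{9 \cdot 879 - 204} = \frac{3799687}{7911 - 204} = \frac{3799687}{7707}$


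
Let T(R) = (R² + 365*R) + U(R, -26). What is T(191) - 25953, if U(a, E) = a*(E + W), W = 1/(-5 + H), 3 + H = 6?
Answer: 150363/2 ≈ 75182.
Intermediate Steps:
H = 3 (H = -3 + 6 = 3)
W = -½ (W = 1/(-5 + 3) = 1/(-2) = -½ ≈ -0.50000)
U(a, E) = a*(-½ + E) (U(a, E) = a*(E - ½) = a*(-½ + E))
T(R) = R² + 677*R/2 (T(R) = (R² + 365*R) + R*(-½ - 26) = (R² + 365*R) + R*(-53/2) = (R² + 365*R) - 53*R/2 = R² + 677*R/2)
T(191) - 25953 = (½)*191*(677 + 2*191) - 25953 = (½)*191*(677 + 382) - 25953 = (½)*191*1059 - 25953 = 202269/2 - 25953 = 150363/2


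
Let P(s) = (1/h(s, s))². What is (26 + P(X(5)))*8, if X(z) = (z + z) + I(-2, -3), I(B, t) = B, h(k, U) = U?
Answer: 1665/8 ≈ 208.13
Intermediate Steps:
X(z) = -2 + 2*z (X(z) = (z + z) - 2 = 2*z - 2 = -2 + 2*z)
P(s) = s⁻² (P(s) = (1/s)² = s⁻²)
(26 + P(X(5)))*8 = (26 + (-2 + 2*5)⁻²)*8 = (26 + (-2 + 10)⁻²)*8 = (26 + 8⁻²)*8 = (26 + 1/64)*8 = (1665/64)*8 = 1665/8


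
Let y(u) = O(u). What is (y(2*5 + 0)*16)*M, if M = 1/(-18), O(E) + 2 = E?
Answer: -64/9 ≈ -7.1111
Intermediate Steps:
O(E) = -2 + E
M = -1/18 ≈ -0.055556
y(u) = -2 + u
(y(2*5 + 0)*16)*M = ((-2 + (2*5 + 0))*16)*(-1/18) = ((-2 + (10 + 0))*16)*(-1/18) = ((-2 + 10)*16)*(-1/18) = (8*16)*(-1/18) = 128*(-1/18) = -64/9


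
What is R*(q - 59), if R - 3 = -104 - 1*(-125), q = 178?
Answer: 2856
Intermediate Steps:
R = 24 (R = 3 + (-104 - 1*(-125)) = 3 + (-104 + 125) = 3 + 21 = 24)
R*(q - 59) = 24*(178 - 59) = 24*119 = 2856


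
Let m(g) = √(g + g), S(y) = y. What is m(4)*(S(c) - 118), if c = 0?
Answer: -236*√2 ≈ -333.75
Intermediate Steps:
m(g) = √2*√g (m(g) = √(2*g) = √2*√g)
m(4)*(S(c) - 118) = (√2*√4)*(0 - 118) = (√2*2)*(-118) = (2*√2)*(-118) = -236*√2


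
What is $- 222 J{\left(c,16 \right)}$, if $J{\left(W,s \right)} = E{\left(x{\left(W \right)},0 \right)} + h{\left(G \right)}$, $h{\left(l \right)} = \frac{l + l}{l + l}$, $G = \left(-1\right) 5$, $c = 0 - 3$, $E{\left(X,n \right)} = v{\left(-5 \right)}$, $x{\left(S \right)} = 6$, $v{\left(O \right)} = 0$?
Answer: $-222$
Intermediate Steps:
$E{\left(X,n \right)} = 0$
$c = -3$ ($c = 0 - 3 = -3$)
$G = -5$
$h{\left(l \right)} = 1$ ($h{\left(l \right)} = \frac{2 l}{2 l} = 2 l \frac{1}{2 l} = 1$)
$J{\left(W,s \right)} = 1$ ($J{\left(W,s \right)} = 0 + 1 = 1$)
$- 222 J{\left(c,16 \right)} = \left(-222\right) 1 = -222$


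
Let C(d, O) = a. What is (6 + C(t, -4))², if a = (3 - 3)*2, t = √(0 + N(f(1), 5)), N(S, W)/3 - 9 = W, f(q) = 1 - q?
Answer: 36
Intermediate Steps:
N(S, W) = 27 + 3*W
t = √42 (t = √(0 + (27 + 3*5)) = √(0 + (27 + 15)) = √(0 + 42) = √42 ≈ 6.4807)
a = 0 (a = 0*2 = 0)
C(d, O) = 0
(6 + C(t, -4))² = (6 + 0)² = 6² = 36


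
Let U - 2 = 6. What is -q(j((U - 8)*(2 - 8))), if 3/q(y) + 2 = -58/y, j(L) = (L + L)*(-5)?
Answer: 0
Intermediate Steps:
U = 8 (U = 2 + 6 = 8)
j(L) = -10*L (j(L) = (2*L)*(-5) = -10*L)
q(y) = 3/(-2 - 58/y)
-q(j((U - 8)*(2 - 8))) = -(-3)*(-10*(8 - 8)*(2 - 8))/(58 + 2*(-10*(8 - 8)*(2 - 8))) = -(-3)*(-0*(-6))/(58 + 2*(-0*(-6))) = -(-3)*(-10*0)/(58 + 2*(-10*0)) = -(-3)*0/(58 + 2*0) = -(-3)*0/(58 + 0) = -(-3)*0/58 = -1*0 = 0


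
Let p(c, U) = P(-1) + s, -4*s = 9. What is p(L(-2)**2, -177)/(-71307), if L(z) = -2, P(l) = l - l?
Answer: 1/31692 ≈ 3.1554e-5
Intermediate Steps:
P(l) = 0
s = -9/4 (s = -1/4*9 = -9/4 ≈ -2.2500)
p(c, U) = -9/4 (p(c, U) = 0 - 9/4 = -9/4)
p(L(-2)**2, -177)/(-71307) = -9/4/(-71307) = -9/4*(-1/71307) = 1/31692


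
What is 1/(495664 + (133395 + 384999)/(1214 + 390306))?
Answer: 195760/97031443837 ≈ 2.0175e-6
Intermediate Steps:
1/(495664 + (133395 + 384999)/(1214 + 390306)) = 1/(495664 + 518394/391520) = 1/(495664 + 518394*(1/391520)) = 1/(495664 + 259197/195760) = 1/(97031443837/195760) = 195760/97031443837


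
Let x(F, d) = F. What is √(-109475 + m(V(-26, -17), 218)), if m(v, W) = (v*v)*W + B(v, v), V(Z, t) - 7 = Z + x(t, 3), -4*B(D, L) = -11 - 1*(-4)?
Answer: √692219/2 ≈ 416.00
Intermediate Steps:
B(D, L) = 7/4 (B(D, L) = -(-11 - 1*(-4))/4 = -(-11 + 4)/4 = -¼*(-7) = 7/4)
V(Z, t) = 7 + Z + t (V(Z, t) = 7 + (Z + t) = 7 + Z + t)
m(v, W) = 7/4 + W*v² (m(v, W) = (v*v)*W + 7/4 = v²*W + 7/4 = W*v² + 7/4 = 7/4 + W*v²)
√(-109475 + m(V(-26, -17), 218)) = √(-109475 + (7/4 + 218*(7 - 26 - 17)²)) = √(-109475 + (7/4 + 218*(-36)²)) = √(-109475 + (7/4 + 218*1296)) = √(-109475 + (7/4 + 282528)) = √(-109475 + 1130119/4) = √(692219/4) = √692219/2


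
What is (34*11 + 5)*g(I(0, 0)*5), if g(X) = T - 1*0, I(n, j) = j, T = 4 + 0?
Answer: 1516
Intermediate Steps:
T = 4
g(X) = 4 (g(X) = 4 - 1*0 = 4 + 0 = 4)
(34*11 + 5)*g(I(0, 0)*5) = (34*11 + 5)*4 = (374 + 5)*4 = 379*4 = 1516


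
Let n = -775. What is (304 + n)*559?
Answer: -263289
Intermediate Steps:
(304 + n)*559 = (304 - 775)*559 = -471*559 = -263289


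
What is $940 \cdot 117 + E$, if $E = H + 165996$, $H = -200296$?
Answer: $75680$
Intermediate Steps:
$E = -34300$ ($E = -200296 + 165996 = -34300$)
$940 \cdot 117 + E = 940 \cdot 117 - 34300 = 109980 - 34300 = 75680$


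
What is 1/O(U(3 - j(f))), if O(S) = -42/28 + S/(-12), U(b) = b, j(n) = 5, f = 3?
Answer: -¾ ≈ -0.75000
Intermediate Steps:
O(S) = -3/2 - S/12 (O(S) = -42*1/28 + S*(-1/12) = -3/2 - S/12)
1/O(U(3 - j(f))) = 1/(-3/2 - (3 - 1*5)/12) = 1/(-3/2 - (3 - 5)/12) = 1/(-3/2 - 1/12*(-2)) = 1/(-3/2 + ⅙) = 1/(-4/3) = -¾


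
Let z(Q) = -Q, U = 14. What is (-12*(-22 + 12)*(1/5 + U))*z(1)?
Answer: -1704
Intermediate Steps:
(-12*(-22 + 12)*(1/5 + U))*z(1) = (-12*(-22 + 12)*(1/5 + 14))*(-1*1) = -(-120)*(⅕ + 14)*(-1) = -(-120)*71/5*(-1) = -12*(-142)*(-1) = 1704*(-1) = -1704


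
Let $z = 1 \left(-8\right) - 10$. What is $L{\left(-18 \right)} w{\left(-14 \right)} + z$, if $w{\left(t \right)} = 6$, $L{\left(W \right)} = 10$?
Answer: $42$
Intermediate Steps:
$z = -18$ ($z = -8 - 10 = -18$)
$L{\left(-18 \right)} w{\left(-14 \right)} + z = 10 \cdot 6 - 18 = 60 - 18 = 42$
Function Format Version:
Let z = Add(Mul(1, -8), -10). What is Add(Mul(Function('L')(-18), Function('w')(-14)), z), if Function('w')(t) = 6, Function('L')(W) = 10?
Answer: 42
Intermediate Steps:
z = -18 (z = Add(-8, -10) = -18)
Add(Mul(Function('L')(-18), Function('w')(-14)), z) = Add(Mul(10, 6), -18) = Add(60, -18) = 42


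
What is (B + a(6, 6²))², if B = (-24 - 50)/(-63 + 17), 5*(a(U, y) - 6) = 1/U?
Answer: 27804529/476100 ≈ 58.401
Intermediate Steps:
a(U, y) = 6 + 1/(5*U)
B = 37/23 (B = -74/(-46) = -74*(-1/46) = 37/23 ≈ 1.6087)
(B + a(6, 6²))² = (37/23 + (6 + (⅕)/6))² = (37/23 + (6 + (⅕)*(⅙)))² = (37/23 + (6 + 1/30))² = (37/23 + 181/30)² = (5273/690)² = 27804529/476100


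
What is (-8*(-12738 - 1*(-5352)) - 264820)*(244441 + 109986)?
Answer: -72916975564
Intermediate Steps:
(-8*(-12738 - 1*(-5352)) - 264820)*(244441 + 109986) = (-8*(-12738 + 5352) - 264820)*354427 = (-8*(-7386) - 264820)*354427 = (59088 - 264820)*354427 = -205732*354427 = -72916975564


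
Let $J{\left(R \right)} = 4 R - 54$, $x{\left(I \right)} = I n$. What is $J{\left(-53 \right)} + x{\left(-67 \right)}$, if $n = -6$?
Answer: $136$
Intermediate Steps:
$x{\left(I \right)} = - 6 I$ ($x{\left(I \right)} = I \left(-6\right) = - 6 I$)
$J{\left(R \right)} = -54 + 4 R$
$J{\left(-53 \right)} + x{\left(-67 \right)} = \left(-54 + 4 \left(-53\right)\right) - -402 = \left(-54 - 212\right) + 402 = -266 + 402 = 136$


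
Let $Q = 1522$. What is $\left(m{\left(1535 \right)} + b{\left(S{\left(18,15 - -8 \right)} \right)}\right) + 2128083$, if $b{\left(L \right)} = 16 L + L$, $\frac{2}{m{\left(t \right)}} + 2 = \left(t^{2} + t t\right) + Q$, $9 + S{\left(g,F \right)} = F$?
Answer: $\frac{5016420672186}{2356985} \approx 2.1283 \cdot 10^{6}$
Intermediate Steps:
$S{\left(g,F \right)} = -9 + F$
$m{\left(t \right)} = \frac{2}{1520 + 2 t^{2}}$ ($m{\left(t \right)} = \frac{2}{-2 + \left(\left(t^{2} + t t\right) + 1522\right)} = \frac{2}{-2 + \left(\left(t^{2} + t^{2}\right) + 1522\right)} = \frac{2}{-2 + \left(2 t^{2} + 1522\right)} = \frac{2}{-2 + \left(1522 + 2 t^{2}\right)} = \frac{2}{1520 + 2 t^{2}}$)
$b{\left(L \right)} = 17 L$
$\left(m{\left(1535 \right)} + b{\left(S{\left(18,15 - -8 \right)} \right)}\right) + 2128083 = \left(\frac{1}{760 + 1535^{2}} + 17 \left(-9 + \left(15 - -8\right)\right)\right) + 2128083 = \left(\frac{1}{760 + 2356225} + 17 \left(-9 + \left(15 + 8\right)\right)\right) + 2128083 = \left(\frac{1}{2356985} + 17 \left(-9 + 23\right)\right) + 2128083 = \left(\frac{1}{2356985} + 17 \cdot 14\right) + 2128083 = \left(\frac{1}{2356985} + 238\right) + 2128083 = \frac{560962431}{2356985} + 2128083 = \frac{5016420672186}{2356985}$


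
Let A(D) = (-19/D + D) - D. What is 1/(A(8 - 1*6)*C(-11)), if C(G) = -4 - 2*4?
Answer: 1/114 ≈ 0.0087719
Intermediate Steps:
C(G) = -12 (C(G) = -4 - 8 = -12)
A(D) = -19/D (A(D) = (D - 19/D) - D = -19/D)
1/(A(8 - 1*6)*C(-11)) = 1/(-19/(8 - 1*6)*(-12)) = 1/(-19/(8 - 6)*(-12)) = 1/(-19/2*(-12)) = 1/114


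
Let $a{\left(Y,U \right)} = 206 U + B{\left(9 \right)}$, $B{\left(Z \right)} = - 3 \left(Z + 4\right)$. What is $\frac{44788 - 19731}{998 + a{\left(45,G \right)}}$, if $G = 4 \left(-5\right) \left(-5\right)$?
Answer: $\frac{25057}{21559} \approx 1.1623$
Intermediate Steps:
$B{\left(Z \right)} = -12 - 3 Z$ ($B{\left(Z \right)} = - 3 \left(4 + Z\right) = -12 - 3 Z$)
$G = 100$ ($G = \left(-20\right) \left(-5\right) = 100$)
$a{\left(Y,U \right)} = -39 + 206 U$ ($a{\left(Y,U \right)} = 206 U - 39 = -39 + 206 U$)
$\frac{44788 - 19731}{998 + a{\left(45,G \right)}} = \frac{44788 - 19731}{998 + \left(-39 + 206 \cdot 100\right)} = \frac{25057}{998 + \left(-39 + 20600\right)} = \frac{25057}{998 + 20561} = \frac{25057}{21559}$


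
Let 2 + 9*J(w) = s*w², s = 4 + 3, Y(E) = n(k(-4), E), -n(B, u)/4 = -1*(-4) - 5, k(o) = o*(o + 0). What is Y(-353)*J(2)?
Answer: 104/9 ≈ 11.556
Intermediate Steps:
k(o) = o² (k(o) = o*o = o²)
n(B, u) = 4 (n(B, u) = -4*(-1*(-4) - 5) = -4*(4 - 5) = -4*(-1) = 4)
Y(E) = 4
s = 7
J(w) = -2/9 + 7*w²/9 (J(w) = -2/9 + (7*w²)/9 = -2/9 + 7*w²/9)
Y(-353)*J(2) = 4*(-2/9 + (7/9)*2²) = 4*(-2/9 + (7/9)*4) = 4*(-2/9 + 28/9) = 4*(26/9) = 104/9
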